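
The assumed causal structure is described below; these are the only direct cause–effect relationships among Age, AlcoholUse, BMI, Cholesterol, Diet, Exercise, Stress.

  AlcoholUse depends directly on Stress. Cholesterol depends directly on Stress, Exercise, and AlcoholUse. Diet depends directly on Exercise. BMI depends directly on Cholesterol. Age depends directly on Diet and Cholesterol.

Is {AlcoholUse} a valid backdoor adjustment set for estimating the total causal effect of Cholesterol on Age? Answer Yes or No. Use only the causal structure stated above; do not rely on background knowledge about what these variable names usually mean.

Backdoor paths from Cholesterol to Age (paths whose first edge points into Cholesterol):
  P1: Cholesterol <- Exercise -> Diet -> Age
Condition 1 (no descendant of Cholesterol in the set): holds — descendants of Cholesterol are {Age, BMI}; none are in {AlcoholUse}.
Condition 2 (every backdoor path blocked by {AlcoholUse}):
  P1: open — no interior node is in the conditioning set.
{AlcoholUse} does not satisfy the backdoor criterion.

No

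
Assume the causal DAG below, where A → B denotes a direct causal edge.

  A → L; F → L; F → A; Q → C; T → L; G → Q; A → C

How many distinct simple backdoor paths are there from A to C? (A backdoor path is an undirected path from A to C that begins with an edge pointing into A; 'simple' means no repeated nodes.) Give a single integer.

A backdoor path from A to C is any simple undirected path whose first edge points into A (i.e. leaves A via a parent).
Parents of A: {F}.
No simple path from any parent of A reaches C without revisiting A, so there are no backdoor paths.

0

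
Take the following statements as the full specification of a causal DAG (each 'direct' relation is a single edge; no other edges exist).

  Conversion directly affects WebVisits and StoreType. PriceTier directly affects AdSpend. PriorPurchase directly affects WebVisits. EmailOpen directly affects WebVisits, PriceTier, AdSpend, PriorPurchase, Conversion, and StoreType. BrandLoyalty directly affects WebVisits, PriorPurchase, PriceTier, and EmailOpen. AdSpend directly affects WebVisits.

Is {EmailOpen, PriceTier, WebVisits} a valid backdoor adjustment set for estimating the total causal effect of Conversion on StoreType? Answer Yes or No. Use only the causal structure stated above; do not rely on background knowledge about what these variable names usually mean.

Backdoor paths from Conversion to StoreType (paths whose first edge points into Conversion):
  P1: Conversion <- EmailOpen -> StoreType
Condition 1 (no descendant of Conversion in the set): FAILS — WebVisits is a descendant of Conversion.
Condition 2 (every backdoor path blocked by {EmailOpen, PriceTier, WebVisits}):
  P1: blocked at fork node EmailOpen ∈ conditioning set.
{EmailOpen, PriceTier, WebVisits} does not satisfy the backdoor criterion.

No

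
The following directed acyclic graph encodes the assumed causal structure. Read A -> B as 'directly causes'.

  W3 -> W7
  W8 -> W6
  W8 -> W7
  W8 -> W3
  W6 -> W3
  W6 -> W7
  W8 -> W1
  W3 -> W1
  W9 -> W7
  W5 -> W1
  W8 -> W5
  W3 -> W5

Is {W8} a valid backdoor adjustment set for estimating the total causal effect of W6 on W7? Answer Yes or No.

Backdoor paths from W6 to W7 (paths whose first edge points into W6):
  P1: W6 <- W8 -> W3 -> W7
  P2: W6 <- W8 -> W5 <- W3 -> W7
  P3: W6 <- W8 -> W5 -> W1 <- W3 -> W7
  P4: W6 <- W8 -> W1 <- W3 -> W7
  P5: W6 <- W8 -> W1 <- W5 <- W3 -> W7
  P6: W6 <- W8 -> W7
Condition 1 (no descendant of W6 in the set): holds — descendants of W6 are {W1, W3, W5, W7}; none are in {W8}.
Condition 2 (every backdoor path blocked by {W8}):
  P1: blocked at fork node W8 ∈ conditioning set.
  P2: blocked at fork node W8 ∈ conditioning set.
  P3: blocked at fork node W8 ∈ conditioning set.
  P4: blocked at fork node W8 ∈ conditioning set.
  P5: blocked at fork node W8 ∈ conditioning set.
  P6: blocked at fork node W8 ∈ conditioning set.
{W8} satisfies the backdoor criterion.

Yes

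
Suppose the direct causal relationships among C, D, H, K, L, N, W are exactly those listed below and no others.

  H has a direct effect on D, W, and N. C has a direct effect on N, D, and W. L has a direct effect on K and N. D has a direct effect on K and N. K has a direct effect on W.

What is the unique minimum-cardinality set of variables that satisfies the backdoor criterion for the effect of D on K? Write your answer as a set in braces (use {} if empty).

Variables eligible for adjustment (non-descendants of D, excluding D and K): {C, H, L}.
Backdoor paths from D to K:
  P1: D <- C -> N <- L -> K
  P2: D <- C -> N <- H -> W <- K
  P3: D <- C -> W <- H -> N <- L -> K
  P4: D <- C -> W <- K
  P5: D <- H -> N <- C -> W <- K
  P6: D <- H -> N <- L -> K
  P7: D <- H -> W <- C -> N <- L -> K
  P8: D <- H -> W <- K
Each backdoor path contains an unconditioned collider, so every path is already blocked with the empty conditioning set:
  P1: blocked at collider N (neither it nor any descendant is in the conditioning set).
  P2: blocked at collider N (neither it nor any descendant is in the conditioning set).
  P3: blocked at collider W (neither it nor any descendant is in the conditioning set).
  P4: blocked at collider W (neither it nor any descendant is in the conditioning set).
  P5: blocked at collider N (neither it nor any descendant is in the conditioning set).
  P6: blocked at collider N (neither it nor any descendant is in the conditioning set).
  P7: blocked at collider W (neither it nor any descendant is in the conditioning set).
  P8: blocked at collider W (neither it nor any descendant is in the conditioning set).
The empty set is therefore the unique smallest valid set.

{}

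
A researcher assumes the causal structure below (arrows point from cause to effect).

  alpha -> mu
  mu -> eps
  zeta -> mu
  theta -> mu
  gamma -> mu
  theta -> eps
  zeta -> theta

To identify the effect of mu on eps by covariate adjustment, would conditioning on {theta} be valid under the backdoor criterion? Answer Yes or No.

Yes

Backdoor paths from mu to eps (paths whose first edge points into mu):
  P1: mu <- zeta -> theta -> eps
  P2: mu <- theta -> eps
Condition 1 (no descendant of mu in the set): holds — descendants of mu are {eps}; none are in {theta}.
Condition 2 (every backdoor path blocked by {theta}):
  P1: blocked at chain node theta ∈ conditioning set.
  P2: blocked at fork node theta ∈ conditioning set.
{theta} satisfies the backdoor criterion.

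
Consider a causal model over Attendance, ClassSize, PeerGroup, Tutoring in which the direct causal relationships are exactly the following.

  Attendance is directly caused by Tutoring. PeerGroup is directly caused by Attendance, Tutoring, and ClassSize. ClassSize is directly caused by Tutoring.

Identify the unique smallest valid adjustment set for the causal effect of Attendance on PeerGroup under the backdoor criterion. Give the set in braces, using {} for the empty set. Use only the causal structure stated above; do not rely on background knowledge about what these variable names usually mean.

{Tutoring}

Variables eligible for adjustment (non-descendants of Attendance, excluding Attendance and PeerGroup): {ClassSize, Tutoring}.
Backdoor paths from Attendance to PeerGroup:
  P1: Attendance <- Tutoring -> ClassSize -> PeerGroup
  P2: Attendance <- Tutoring -> PeerGroup
The empty set is not sufficient: P1 (Attendance <- Tutoring -> ClassSize -> PeerGroup) has no collider blocking it and no conditioned non-collider, so it is open.
Try {Tutoring}:
  P1: blocked at fork node Tutoring ∈ conditioning set.
  P2: blocked at fork node Tutoring ∈ conditioning set.
{Tutoring} contains no descendant of Attendance and blocks every backdoor path.
No other singleton works — e.g. {ClassSize} leaves P2 open — so {Tutoring} is the unique smallest valid adjustment set.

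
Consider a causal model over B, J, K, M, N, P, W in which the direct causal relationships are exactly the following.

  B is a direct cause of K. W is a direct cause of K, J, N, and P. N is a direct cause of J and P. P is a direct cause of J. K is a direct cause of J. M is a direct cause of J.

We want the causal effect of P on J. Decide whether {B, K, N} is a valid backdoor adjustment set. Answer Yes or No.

No

Backdoor paths from P to J (paths whose first edge points into P):
  P1: P <- W -> N -> J
  P2: P <- W -> K -> J
  P3: P <- W -> J
  P4: P <- N <- W -> K -> J
  P5: P <- N <- W -> J
  P6: P <- N -> J
Condition 1 (no descendant of P in the set): holds — descendants of P are {J}; none are in {B, K, N}.
Condition 2 (every backdoor path blocked by {B, K, N}):
  P1: blocked at chain node N ∈ conditioning set.
  P2: blocked at chain node K ∈ conditioning set.
  P3: open — no interior node is in the conditioning set.
  P4: blocked at chain node N ∈ conditioning set.
  P5: blocked at chain node N ∈ conditioning set.
  P6: blocked at fork node N ∈ conditioning set.
{B, K, N} does not satisfy the backdoor criterion.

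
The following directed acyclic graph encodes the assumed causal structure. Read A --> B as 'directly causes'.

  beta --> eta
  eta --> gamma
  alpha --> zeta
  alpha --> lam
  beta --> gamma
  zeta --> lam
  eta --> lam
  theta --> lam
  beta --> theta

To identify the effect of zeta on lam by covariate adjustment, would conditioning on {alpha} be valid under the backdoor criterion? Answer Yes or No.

Yes

Backdoor paths from zeta to lam (paths whose first edge points into zeta):
  P1: zeta <- alpha -> lam
Condition 1 (no descendant of zeta in the set): holds — descendants of zeta are {lam}; none are in {alpha}.
Condition 2 (every backdoor path blocked by {alpha}):
  P1: blocked at fork node alpha ∈ conditioning set.
{alpha} satisfies the backdoor criterion.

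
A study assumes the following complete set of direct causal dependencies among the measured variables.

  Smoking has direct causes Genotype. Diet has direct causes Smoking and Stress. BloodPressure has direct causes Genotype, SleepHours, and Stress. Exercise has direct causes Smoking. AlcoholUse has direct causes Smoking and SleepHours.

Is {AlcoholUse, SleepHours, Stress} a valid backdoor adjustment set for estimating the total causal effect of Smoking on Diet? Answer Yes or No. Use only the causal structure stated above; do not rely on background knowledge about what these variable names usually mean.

Backdoor paths from Smoking to Diet (paths whose first edge points into Smoking):
  P1: Smoking <- Genotype -> BloodPressure <- Stress -> Diet
Condition 1 (no descendant of Smoking in the set): FAILS — AlcoholUse is a descendant of Smoking.
Condition 2 (every backdoor path blocked by {AlcoholUse, SleepHours, Stress}):
  P1: blocked at collider BloodPressure (neither it nor any descendant is in the conditioning set).
{AlcoholUse, SleepHours, Stress} does not satisfy the backdoor criterion.

No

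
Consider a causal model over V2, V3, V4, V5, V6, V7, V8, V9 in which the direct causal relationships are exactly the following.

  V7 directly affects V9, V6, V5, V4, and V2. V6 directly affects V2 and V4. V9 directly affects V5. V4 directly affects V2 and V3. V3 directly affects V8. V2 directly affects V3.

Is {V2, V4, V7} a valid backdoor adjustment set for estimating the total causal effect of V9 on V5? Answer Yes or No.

Yes

Backdoor paths from V9 to V5 (paths whose first edge points into V9):
  P1: V9 <- V7 -> V5
Condition 1 (no descendant of V9 in the set): holds — descendants of V9 are {V5}; none are in {V2, V4, V7}.
Condition 2 (every backdoor path blocked by {V2, V4, V7}):
  P1: blocked at fork node V7 ∈ conditioning set.
{V2, V4, V7} satisfies the backdoor criterion.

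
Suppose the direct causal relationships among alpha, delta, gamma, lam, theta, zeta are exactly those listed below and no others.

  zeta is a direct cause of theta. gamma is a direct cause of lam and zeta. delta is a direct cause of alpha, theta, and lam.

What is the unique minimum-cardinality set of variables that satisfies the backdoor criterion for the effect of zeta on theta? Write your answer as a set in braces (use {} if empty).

{}

Variables eligible for adjustment (non-descendants of zeta, excluding zeta and theta): {alpha, delta, gamma, lam}.
Backdoor paths from zeta to theta:
  P1: zeta <- gamma -> lam <- delta -> theta
Each backdoor path contains an unconditioned collider, so every path is already blocked with the empty conditioning set:
  P1: blocked at collider lam (neither it nor any descendant is in the conditioning set).
The empty set is therefore the unique smallest valid set.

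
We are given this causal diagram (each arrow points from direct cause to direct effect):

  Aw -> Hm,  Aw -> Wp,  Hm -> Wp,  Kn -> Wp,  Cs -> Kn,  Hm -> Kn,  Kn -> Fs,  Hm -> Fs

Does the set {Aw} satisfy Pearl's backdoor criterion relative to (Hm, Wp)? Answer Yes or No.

Yes

Backdoor paths from Hm to Wp (paths whose first edge points into Hm):
  P1: Hm <- Aw -> Wp
Condition 1 (no descendant of Hm in the set): holds — descendants of Hm are {Fs, Kn, Wp}; none are in {Aw}.
Condition 2 (every backdoor path blocked by {Aw}):
  P1: blocked at fork node Aw ∈ conditioning set.
{Aw} satisfies the backdoor criterion.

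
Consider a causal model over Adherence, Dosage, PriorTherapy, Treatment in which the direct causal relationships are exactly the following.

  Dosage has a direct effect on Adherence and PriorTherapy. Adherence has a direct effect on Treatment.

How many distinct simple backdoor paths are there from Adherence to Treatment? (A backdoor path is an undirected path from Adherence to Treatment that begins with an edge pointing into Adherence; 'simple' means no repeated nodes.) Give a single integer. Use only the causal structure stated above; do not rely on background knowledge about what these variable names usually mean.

0

A backdoor path from Adherence to Treatment is any simple undirected path whose first edge points into Adherence (i.e. leaves Adherence via a parent).
Parents of Adherence: {Dosage}.
No simple path from any parent of Adherence reaches Treatment without revisiting Adherence, so there are no backdoor paths.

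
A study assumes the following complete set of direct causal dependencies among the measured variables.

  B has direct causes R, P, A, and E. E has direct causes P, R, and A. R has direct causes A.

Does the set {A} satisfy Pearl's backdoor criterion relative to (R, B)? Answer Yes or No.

Backdoor paths from R to B (paths whose first edge points into R):
  P1: R <- A -> E <- P -> B
  P2: R <- A -> E -> B
  P3: R <- A -> B
Condition 1 (no descendant of R in the set): holds — descendants of R are {B, E}; none are in {A}.
Condition 2 (every backdoor path blocked by {A}):
  P1: blocked at fork node A ∈ conditioning set.
  P2: blocked at fork node A ∈ conditioning set.
  P3: blocked at fork node A ∈ conditioning set.
{A} satisfies the backdoor criterion.

Yes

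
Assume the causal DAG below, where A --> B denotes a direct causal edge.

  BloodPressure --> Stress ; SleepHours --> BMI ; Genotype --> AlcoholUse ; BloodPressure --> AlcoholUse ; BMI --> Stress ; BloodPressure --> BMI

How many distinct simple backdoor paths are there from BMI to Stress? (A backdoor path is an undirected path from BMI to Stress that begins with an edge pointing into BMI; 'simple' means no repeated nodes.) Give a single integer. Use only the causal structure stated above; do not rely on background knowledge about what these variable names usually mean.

1

A backdoor path from BMI to Stress is any simple undirected path whose first edge points into BMI (i.e. leaves BMI via a parent).
Parents of BMI: {BloodPressure, SleepHours}.
Enumerating:
  P1: BMI <- BloodPressure -> Stress
That exhausts the simple backdoor paths. Count: 1.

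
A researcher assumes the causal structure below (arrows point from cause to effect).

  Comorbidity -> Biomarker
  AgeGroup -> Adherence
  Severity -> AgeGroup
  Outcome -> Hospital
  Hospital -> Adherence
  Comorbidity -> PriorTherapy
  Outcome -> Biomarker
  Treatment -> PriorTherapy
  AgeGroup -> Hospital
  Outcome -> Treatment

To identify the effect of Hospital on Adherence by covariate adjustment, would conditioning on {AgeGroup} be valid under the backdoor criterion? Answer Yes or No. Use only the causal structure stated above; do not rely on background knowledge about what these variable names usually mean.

Yes

Backdoor paths from Hospital to Adherence (paths whose first edge points into Hospital):
  P1: Hospital <- AgeGroup -> Adherence
Condition 1 (no descendant of Hospital in the set): holds — descendants of Hospital are {Adherence}; none are in {AgeGroup}.
Condition 2 (every backdoor path blocked by {AgeGroup}):
  P1: blocked at fork node AgeGroup ∈ conditioning set.
{AgeGroup} satisfies the backdoor criterion.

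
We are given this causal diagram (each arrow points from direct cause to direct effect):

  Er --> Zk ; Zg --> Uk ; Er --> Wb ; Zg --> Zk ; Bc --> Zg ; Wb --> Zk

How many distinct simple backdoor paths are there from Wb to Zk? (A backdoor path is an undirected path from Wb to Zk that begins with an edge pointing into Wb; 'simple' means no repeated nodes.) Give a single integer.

A backdoor path from Wb to Zk is any simple undirected path whose first edge points into Wb (i.e. leaves Wb via a parent).
Parents of Wb: {Er}.
Enumerating:
  P1: Wb <- Er -> Zk
That exhausts the simple backdoor paths. Count: 1.

1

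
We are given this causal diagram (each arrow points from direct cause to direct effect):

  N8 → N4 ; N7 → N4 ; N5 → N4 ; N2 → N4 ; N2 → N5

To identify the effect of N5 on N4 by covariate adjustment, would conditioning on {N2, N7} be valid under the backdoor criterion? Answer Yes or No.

Backdoor paths from N5 to N4 (paths whose first edge points into N5):
  P1: N5 <- N2 -> N4
Condition 1 (no descendant of N5 in the set): holds — descendants of N5 are {N4}; none are in {N2, N7}.
Condition 2 (every backdoor path blocked by {N2, N7}):
  P1: blocked at fork node N2 ∈ conditioning set.
{N2, N7} satisfies the backdoor criterion.

Yes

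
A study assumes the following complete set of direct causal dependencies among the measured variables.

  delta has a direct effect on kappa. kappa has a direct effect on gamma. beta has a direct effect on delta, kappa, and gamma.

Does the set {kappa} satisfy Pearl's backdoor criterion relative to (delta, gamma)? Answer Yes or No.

Backdoor paths from delta to gamma (paths whose first edge points into delta):
  P1: delta <- beta -> kappa -> gamma
  P2: delta <- beta -> gamma
Condition 1 (no descendant of delta in the set): FAILS — kappa is a descendant of delta.
Condition 2 (every backdoor path blocked by {kappa}):
  P1: blocked at chain node kappa ∈ conditioning set.
  P2: open — no interior node is in the conditioning set.
{kappa} does not satisfy the backdoor criterion.

No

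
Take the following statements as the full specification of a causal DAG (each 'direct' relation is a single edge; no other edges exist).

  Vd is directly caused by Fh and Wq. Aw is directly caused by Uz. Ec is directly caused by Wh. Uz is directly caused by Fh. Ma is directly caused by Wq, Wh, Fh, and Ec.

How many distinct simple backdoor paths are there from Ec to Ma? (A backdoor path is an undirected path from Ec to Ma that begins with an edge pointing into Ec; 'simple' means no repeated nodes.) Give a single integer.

A backdoor path from Ec to Ma is any simple undirected path whose first edge points into Ec (i.e. leaves Ec via a parent).
Parents of Ec: {Wh}.
Enumerating:
  P1: Ec <- Wh -> Ma
That exhausts the simple backdoor paths. Count: 1.

1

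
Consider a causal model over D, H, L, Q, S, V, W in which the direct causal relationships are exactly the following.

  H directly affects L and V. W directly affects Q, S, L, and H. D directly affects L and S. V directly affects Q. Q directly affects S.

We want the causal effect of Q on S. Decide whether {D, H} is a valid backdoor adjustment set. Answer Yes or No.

Backdoor paths from Q to S (paths whose first edge points into Q):
  P1: Q <- W -> H -> L <- D -> S
  P2: Q <- W -> L <- D -> S
  P3: Q <- W -> S
  P4: Q <- V <- H <- W -> L <- D -> S
  P5: Q <- V <- H <- W -> S
  P6: Q <- V <- H -> L <- D -> S
  P7: Q <- V <- H -> L <- W -> S
Condition 1 (no descendant of Q in the set): holds — descendants of Q are {S}; none are in {D, H}.
Condition 2 (every backdoor path blocked by {D, H}):
  P1: blocked at chain node H ∈ conditioning set.
  P2: blocked at collider L (neither it nor any descendant is in the conditioning set).
  P3: open — no interior node is in the conditioning set.
  P4: blocked at chain node H ∈ conditioning set.
  P5: blocked at chain node H ∈ conditioning set.
  P6: blocked at fork node H ∈ conditioning set.
  P7: blocked at fork node H ∈ conditioning set.
{D, H} does not satisfy the backdoor criterion.

No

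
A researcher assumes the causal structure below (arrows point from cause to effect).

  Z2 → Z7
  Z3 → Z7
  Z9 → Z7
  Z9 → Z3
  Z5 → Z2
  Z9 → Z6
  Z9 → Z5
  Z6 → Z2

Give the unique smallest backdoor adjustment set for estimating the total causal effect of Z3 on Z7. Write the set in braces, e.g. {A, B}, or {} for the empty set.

Variables eligible for adjustment (non-descendants of Z3, excluding Z3 and Z7): {Z2, Z5, Z6, Z9}.
Backdoor paths from Z3 to Z7:
  P1: Z3 <- Z9 -> Z5 -> Z2 -> Z7
  P2: Z3 <- Z9 -> Z6 -> Z2 -> Z7
  P3: Z3 <- Z9 -> Z7
The empty set is not sufficient: P1 (Z3 <- Z9 -> Z5 -> Z2 -> Z7) has no collider blocking it and no conditioned non-collider, so it is open.
Try {Z9}:
  P1: blocked at fork node Z9 ∈ conditioning set.
  P2: blocked at fork node Z9 ∈ conditioning set.
  P3: blocked at fork node Z9 ∈ conditioning set.
{Z9} contains no descendant of Z3 and blocks every backdoor path.
No other singleton works — e.g. {Z5} leaves P2 open — so {Z9} is the unique smallest valid adjustment set.

{Z9}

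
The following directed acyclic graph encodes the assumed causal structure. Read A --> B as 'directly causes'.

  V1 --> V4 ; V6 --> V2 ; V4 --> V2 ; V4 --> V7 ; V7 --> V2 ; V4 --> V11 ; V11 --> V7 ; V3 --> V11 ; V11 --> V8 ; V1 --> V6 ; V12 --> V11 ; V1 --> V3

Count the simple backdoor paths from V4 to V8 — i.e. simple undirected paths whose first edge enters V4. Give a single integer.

2

A backdoor path from V4 to V8 is any simple undirected path whose first edge points into V4 (i.e. leaves V4 via a parent).
Parents of V4: {V1}.
Enumerating:
  P1: V4 <- V1 -> V3 -> V11 -> V8
  P2: V4 <- V1 -> V6 -> V2 <- V7 <- V11 -> V8
That exhausts the simple backdoor paths. Count: 2.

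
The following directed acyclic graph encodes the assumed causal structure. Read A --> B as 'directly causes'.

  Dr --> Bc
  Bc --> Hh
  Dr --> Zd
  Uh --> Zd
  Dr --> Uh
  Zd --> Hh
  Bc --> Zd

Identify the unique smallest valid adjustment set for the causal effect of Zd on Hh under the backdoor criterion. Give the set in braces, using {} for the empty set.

Variables eligible for adjustment (non-descendants of Zd, excluding Zd and Hh): {Bc, Dr, Uh}.
Backdoor paths from Zd to Hh:
  P1: Zd <- Dr -> Bc -> Hh
  P2: Zd <- Uh <- Dr -> Bc -> Hh
  P3: Zd <- Bc -> Hh
The empty set is not sufficient: P1 (Zd <- Dr -> Bc -> Hh) has no collider blocking it and no conditioned non-collider, so it is open.
Try {Bc}:
  P1: blocked at chain node Bc ∈ conditioning set.
  P2: blocked at chain node Bc ∈ conditioning set.
  P3: blocked at fork node Bc ∈ conditioning set.
{Bc} contains no descendant of Zd and blocks every backdoor path.
No other singleton works — e.g. {Dr} leaves P3 open — so {Bc} is the unique smallest valid adjustment set.

{Bc}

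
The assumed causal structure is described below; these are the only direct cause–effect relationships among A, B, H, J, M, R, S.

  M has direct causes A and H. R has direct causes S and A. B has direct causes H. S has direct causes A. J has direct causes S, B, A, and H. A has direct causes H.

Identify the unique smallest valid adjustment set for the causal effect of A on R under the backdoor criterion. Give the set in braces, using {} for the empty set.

Variables eligible for adjustment (non-descendants of A, excluding A and R): {B, H}.
Backdoor paths from A to R:
  P1: A <- H -> B -> J <- S -> R
  P2: A <- H -> J <- S -> R
Each backdoor path contains an unconditioned collider, so every path is already blocked with the empty conditioning set:
  P1: blocked at collider J (neither it nor any descendant is in the conditioning set).
  P2: blocked at collider J (neither it nor any descendant is in the conditioning set).
The empty set is therefore the unique smallest valid set.

{}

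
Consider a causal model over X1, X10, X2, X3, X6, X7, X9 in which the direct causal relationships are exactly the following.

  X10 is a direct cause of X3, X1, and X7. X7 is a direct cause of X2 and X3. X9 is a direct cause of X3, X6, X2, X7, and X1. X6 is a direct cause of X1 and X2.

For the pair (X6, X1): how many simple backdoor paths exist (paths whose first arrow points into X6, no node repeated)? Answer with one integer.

A backdoor path from X6 to X1 is any simple undirected path whose first edge points into X6 (i.e. leaves X6 via a parent).
Parents of X6: {X9}.
Enumerating:
  P1: X6 <- X9 -> X1
  P2: X6 <- X9 -> X7 <- X10 -> X1
  P3: X6 <- X9 -> X7 -> X3 <- X10 -> X1
  P4: X6 <- X9 -> X2 <- X7 <- X10 -> X1
  P5: X6 <- X9 -> X2 <- X7 -> X3 <- X10 -> X1
  P6: X6 <- X9 -> X3 <- X10 -> X1
  P7: X6 <- X9 -> X3 <- X7 <- X10 -> X1
That exhausts the simple backdoor paths. Count: 7.

7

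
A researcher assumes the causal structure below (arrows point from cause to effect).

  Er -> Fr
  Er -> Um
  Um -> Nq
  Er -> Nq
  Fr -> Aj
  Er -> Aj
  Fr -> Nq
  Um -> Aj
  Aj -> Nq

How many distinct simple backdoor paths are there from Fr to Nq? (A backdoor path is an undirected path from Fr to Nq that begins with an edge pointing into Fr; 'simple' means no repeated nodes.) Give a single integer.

5

A backdoor path from Fr to Nq is any simple undirected path whose first edge points into Fr (i.e. leaves Fr via a parent).
Parents of Fr: {Er}.
Enumerating:
  P1: Fr <- Er -> Um -> Aj -> Nq
  P2: Fr <- Er -> Um -> Nq
  P3: Fr <- Er -> Aj <- Um -> Nq
  P4: Fr <- Er -> Aj -> Nq
  P5: Fr <- Er -> Nq
That exhausts the simple backdoor paths. Count: 5.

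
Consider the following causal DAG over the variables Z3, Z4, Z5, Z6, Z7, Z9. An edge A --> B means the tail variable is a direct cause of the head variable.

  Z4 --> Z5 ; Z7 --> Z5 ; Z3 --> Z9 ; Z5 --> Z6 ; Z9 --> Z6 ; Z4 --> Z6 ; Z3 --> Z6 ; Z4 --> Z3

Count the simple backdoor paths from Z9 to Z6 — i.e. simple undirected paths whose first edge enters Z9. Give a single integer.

3

A backdoor path from Z9 to Z6 is any simple undirected path whose first edge points into Z9 (i.e. leaves Z9 via a parent).
Parents of Z9: {Z3}.
Enumerating:
  P1: Z9 <- Z3 <- Z4 -> Z5 -> Z6
  P2: Z9 <- Z3 <- Z4 -> Z6
  P3: Z9 <- Z3 -> Z6
That exhausts the simple backdoor paths. Count: 3.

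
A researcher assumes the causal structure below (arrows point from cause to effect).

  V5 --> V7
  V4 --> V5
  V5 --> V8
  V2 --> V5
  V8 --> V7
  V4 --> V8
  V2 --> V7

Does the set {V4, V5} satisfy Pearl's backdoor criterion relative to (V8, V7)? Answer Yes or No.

Backdoor paths from V8 to V7 (paths whose first edge points into V8):
  P1: V8 <- V4 -> V5 <- V2 -> V7
  P2: V8 <- V4 -> V5 -> V7
  P3: V8 <- V5 <- V2 -> V7
  P4: V8 <- V5 -> V7
Condition 1 (no descendant of V8 in the set): holds — descendants of V8 are {V7}; none are in {V4, V5}.
Condition 2 (every backdoor path blocked by {V4, V5}):
  P1: blocked at fork node V4 ∈ conditioning set.
  P2: blocked at fork node V4 ∈ conditioning set.
  P3: blocked at chain node V5 ∈ conditioning set.
  P4: blocked at fork node V5 ∈ conditioning set.
{V4, V5} satisfies the backdoor criterion.

Yes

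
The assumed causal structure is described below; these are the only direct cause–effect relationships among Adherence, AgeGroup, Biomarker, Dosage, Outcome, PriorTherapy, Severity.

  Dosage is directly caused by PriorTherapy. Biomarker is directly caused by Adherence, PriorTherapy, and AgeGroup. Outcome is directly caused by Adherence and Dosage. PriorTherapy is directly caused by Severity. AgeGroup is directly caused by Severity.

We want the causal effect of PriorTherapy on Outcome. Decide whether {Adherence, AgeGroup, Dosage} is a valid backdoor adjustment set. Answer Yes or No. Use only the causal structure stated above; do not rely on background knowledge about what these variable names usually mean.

Backdoor paths from PriorTherapy to Outcome (paths whose first edge points into PriorTherapy):
  P1: PriorTherapy <- Severity -> AgeGroup -> Biomarker <- Adherence -> Outcome
Condition 1 (no descendant of PriorTherapy in the set): FAILS — Dosage is a descendant of PriorTherapy.
Condition 2 (every backdoor path blocked by {Adherence, AgeGroup, Dosage}):
  P1: blocked at chain node AgeGroup ∈ conditioning set.
{Adherence, AgeGroup, Dosage} does not satisfy the backdoor criterion.

No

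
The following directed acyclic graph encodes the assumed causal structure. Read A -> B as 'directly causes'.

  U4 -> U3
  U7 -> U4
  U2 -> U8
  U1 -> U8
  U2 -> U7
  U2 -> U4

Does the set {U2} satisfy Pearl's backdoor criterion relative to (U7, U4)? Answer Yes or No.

Yes

Backdoor paths from U7 to U4 (paths whose first edge points into U7):
  P1: U7 <- U2 -> U4
Condition 1 (no descendant of U7 in the set): holds — descendants of U7 are {U3, U4}; none are in {U2}.
Condition 2 (every backdoor path blocked by {U2}):
  P1: blocked at fork node U2 ∈ conditioning set.
{U2} satisfies the backdoor criterion.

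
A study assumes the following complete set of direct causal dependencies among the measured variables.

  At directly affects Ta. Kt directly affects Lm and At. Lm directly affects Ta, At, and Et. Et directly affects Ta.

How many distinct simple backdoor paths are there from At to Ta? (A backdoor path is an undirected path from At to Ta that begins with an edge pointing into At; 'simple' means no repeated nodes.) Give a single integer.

A backdoor path from At to Ta is any simple undirected path whose first edge points into At (i.e. leaves At via a parent).
Parents of At: {Kt, Lm}.
Enumerating:
  P1: At <- Kt -> Lm -> Et -> Ta
  P2: At <- Kt -> Lm -> Ta
  P3: At <- Lm -> Et -> Ta
  P4: At <- Lm -> Ta
That exhausts the simple backdoor paths. Count: 4.

4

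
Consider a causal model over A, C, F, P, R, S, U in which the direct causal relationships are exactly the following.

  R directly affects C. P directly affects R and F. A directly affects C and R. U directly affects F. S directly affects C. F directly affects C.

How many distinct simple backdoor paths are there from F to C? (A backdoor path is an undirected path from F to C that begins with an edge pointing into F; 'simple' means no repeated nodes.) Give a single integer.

A backdoor path from F to C is any simple undirected path whose first edge points into F (i.e. leaves F via a parent).
Parents of F: {P, U}.
Enumerating:
  P1: F <- P -> R <- A -> C
  P2: F <- P -> R -> C
That exhausts the simple backdoor paths. Count: 2.

2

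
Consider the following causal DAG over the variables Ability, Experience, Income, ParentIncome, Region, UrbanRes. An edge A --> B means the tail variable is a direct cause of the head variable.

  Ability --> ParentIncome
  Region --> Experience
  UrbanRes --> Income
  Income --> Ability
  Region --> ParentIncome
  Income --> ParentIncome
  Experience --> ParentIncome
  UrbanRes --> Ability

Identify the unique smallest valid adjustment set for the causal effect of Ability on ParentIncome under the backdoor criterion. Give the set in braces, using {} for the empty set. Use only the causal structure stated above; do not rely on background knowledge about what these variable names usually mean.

{Income}

Variables eligible for adjustment (non-descendants of Ability, excluding Ability and ParentIncome): {Experience, Income, Region, UrbanRes}.
Backdoor paths from Ability to ParentIncome:
  P1: Ability <- UrbanRes -> Income -> ParentIncome
  P2: Ability <- Income -> ParentIncome
The empty set is not sufficient: P1 (Ability <- UrbanRes -> Income -> ParentIncome) has no collider blocking it and no conditioned non-collider, so it is open.
Try {Income}:
  P1: blocked at chain node Income ∈ conditioning set.
  P2: blocked at fork node Income ∈ conditioning set.
{Income} contains no descendant of Ability and blocks every backdoor path.
No other singleton works — e.g. {UrbanRes} leaves P2 open — so {Income} is the unique smallest valid adjustment set.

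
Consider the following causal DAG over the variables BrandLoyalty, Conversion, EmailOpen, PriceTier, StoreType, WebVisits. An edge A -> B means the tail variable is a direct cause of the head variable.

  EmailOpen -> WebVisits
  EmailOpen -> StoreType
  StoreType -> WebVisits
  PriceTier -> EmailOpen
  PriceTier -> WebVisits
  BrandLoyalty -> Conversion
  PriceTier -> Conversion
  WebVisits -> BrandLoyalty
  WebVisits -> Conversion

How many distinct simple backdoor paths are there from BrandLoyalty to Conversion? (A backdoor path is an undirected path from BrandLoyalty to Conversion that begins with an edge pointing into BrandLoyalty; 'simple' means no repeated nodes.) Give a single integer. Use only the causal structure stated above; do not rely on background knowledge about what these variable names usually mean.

A backdoor path from BrandLoyalty to Conversion is any simple undirected path whose first edge points into BrandLoyalty (i.e. leaves BrandLoyalty via a parent).
Parents of BrandLoyalty: {WebVisits}.
Enumerating:
  P1: BrandLoyalty <- WebVisits <- PriceTier -> Conversion
  P2: BrandLoyalty <- WebVisits <- EmailOpen <- PriceTier -> Conversion
  P3: BrandLoyalty <- WebVisits <- StoreType <- EmailOpen <- PriceTier -> Conversion
  P4: BrandLoyalty <- WebVisits -> Conversion
That exhausts the simple backdoor paths. Count: 4.

4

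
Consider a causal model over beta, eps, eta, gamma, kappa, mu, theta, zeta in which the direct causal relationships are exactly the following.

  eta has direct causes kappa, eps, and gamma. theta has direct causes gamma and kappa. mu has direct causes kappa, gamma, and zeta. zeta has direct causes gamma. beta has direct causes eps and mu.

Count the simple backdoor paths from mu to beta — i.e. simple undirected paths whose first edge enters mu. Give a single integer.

A backdoor path from mu to beta is any simple undirected path whose first edge points into mu (i.e. leaves mu via a parent).
Parents of mu: {gamma, kappa, zeta}.
Enumerating:
  P1: mu <- gamma -> eta <- eps -> beta
  P2: mu <- gamma -> theta <- kappa -> eta <- eps -> beta
  P3: mu <- zeta <- gamma -> eta <- eps -> beta
  P4: mu <- zeta <- gamma -> theta <- kappa -> eta <- eps -> beta
  P5: mu <- kappa -> eta <- eps -> beta
  P6: mu <- kappa -> theta <- gamma -> eta <- eps -> beta
That exhausts the simple backdoor paths. Count: 6.

6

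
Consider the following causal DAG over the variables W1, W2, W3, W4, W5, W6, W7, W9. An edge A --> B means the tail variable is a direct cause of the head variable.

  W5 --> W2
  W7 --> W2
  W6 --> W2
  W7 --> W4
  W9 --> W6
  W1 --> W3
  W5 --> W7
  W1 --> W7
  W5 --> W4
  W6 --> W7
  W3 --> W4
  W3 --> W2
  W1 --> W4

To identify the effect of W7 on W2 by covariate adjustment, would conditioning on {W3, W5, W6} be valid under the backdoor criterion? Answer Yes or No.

Yes

Backdoor paths from W7 to W2 (paths whose first edge points into W7):
  P1: W7 <- W1 -> W3 -> W2
  P2: W7 <- W1 -> W3 -> W4 <- W5 -> W2
  P3: W7 <- W1 -> W4 <- W5 -> W2
  P4: W7 <- W1 -> W4 <- W3 -> W2
  P5: W7 <- W5 -> W2
  P6: W7 <- W5 -> W4 <- W1 -> W3 -> W2
  P7: W7 <- W5 -> W4 <- W3 -> W2
  P8: W7 <- W6 -> W2
Condition 1 (no descendant of W7 in the set): holds — descendants of W7 are {W2, W4}; none are in {W3, W5, W6}.
Condition 2 (every backdoor path blocked by {W3, W5, W6}):
  P1: blocked at chain node W3 ∈ conditioning set.
  P2: blocked at chain node W3 ∈ conditioning set.
  P3: blocked at collider W4 (neither it nor any descendant is in the conditioning set).
  P4: blocked at collider W4 (neither it nor any descendant is in the conditioning set).
  P5: blocked at fork node W5 ∈ conditioning set.
  P6: blocked at fork node W5 ∈ conditioning set.
  P7: blocked at fork node W5 ∈ conditioning set.
  P8: blocked at fork node W6 ∈ conditioning set.
{W3, W5, W6} satisfies the backdoor criterion.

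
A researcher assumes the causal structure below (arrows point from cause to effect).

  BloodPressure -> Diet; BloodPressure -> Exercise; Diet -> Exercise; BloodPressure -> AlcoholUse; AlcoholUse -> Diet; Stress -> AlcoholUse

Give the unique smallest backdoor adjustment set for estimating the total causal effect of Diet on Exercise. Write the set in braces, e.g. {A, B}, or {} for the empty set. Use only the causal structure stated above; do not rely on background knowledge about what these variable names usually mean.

Variables eligible for adjustment (non-descendants of Diet, excluding Diet and Exercise): {AlcoholUse, BloodPressure, Stress}.
Backdoor paths from Diet to Exercise:
  P1: Diet <- BloodPressure -> Exercise
  P2: Diet <- AlcoholUse <- BloodPressure -> Exercise
The empty set is not sufficient: P1 (Diet <- BloodPressure -> Exercise) has no collider blocking it and no conditioned non-collider, so it is open.
Try {BloodPressure}:
  P1: blocked at fork node BloodPressure ∈ conditioning set.
  P2: blocked at fork node BloodPressure ∈ conditioning set.
{BloodPressure} contains no descendant of Diet and blocks every backdoor path.
No other singleton works — e.g. {Stress} leaves P1 open — so {BloodPressure} is the unique smallest valid adjustment set.

{BloodPressure}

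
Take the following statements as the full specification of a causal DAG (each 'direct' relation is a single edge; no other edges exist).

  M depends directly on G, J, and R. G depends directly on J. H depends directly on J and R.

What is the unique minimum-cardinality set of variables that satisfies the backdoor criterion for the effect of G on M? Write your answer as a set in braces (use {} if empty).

Variables eligible for adjustment (non-descendants of G, excluding G and M): {H, J, R}.
Backdoor paths from G to M:
  P1: G <- J -> H <- R -> M
  P2: G <- J -> M
The empty set is not sufficient: P2 (G <- J -> M) has no collider blocking it and no conditioned non-collider, so it is open.
Try {J}:
  P1: blocked at fork node J ∈ conditioning set.
  P2: blocked at fork node J ∈ conditioning set.
{J} contains no descendant of G and blocks every backdoor path.
No other singleton works — e.g. {R} leaves P2 open — so {J} is the unique smallest valid adjustment set.

{J}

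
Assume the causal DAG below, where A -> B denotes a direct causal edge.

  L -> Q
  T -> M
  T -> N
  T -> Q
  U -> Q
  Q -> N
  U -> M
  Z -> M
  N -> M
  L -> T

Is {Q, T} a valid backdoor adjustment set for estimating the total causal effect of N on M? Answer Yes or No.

Yes

Backdoor paths from N to M (paths whose first edge points into N):
  P1: N <- T <- L -> Q <- U -> M
  P2: N <- T -> Q <- U -> M
  P3: N <- T -> M
  P4: N <- Q <- L -> T -> M
  P5: N <- Q <- U -> M
  P6: N <- Q <- T -> M
Condition 1 (no descendant of N in the set): holds — descendants of N are {M}; none are in {Q, T}.
Condition 2 (every backdoor path blocked by {Q, T}):
  P1: blocked at chain node T ∈ conditioning set.
  P2: blocked at fork node T ∈ conditioning set.
  P3: blocked at fork node T ∈ conditioning set.
  P4: blocked at chain node Q ∈ conditioning set.
  P5: blocked at chain node Q ∈ conditioning set.
  P6: blocked at chain node Q ∈ conditioning set.
{Q, T} satisfies the backdoor criterion.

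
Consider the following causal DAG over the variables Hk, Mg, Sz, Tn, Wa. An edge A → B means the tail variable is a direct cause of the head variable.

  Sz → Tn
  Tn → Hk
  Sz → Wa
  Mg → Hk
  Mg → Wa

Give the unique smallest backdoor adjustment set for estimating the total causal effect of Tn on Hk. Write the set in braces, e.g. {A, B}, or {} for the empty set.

Variables eligible for adjustment (non-descendants of Tn, excluding Tn and Hk): {Mg, Sz, Wa}.
Backdoor paths from Tn to Hk:
  P1: Tn <- Sz -> Wa <- Mg -> Hk
Each backdoor path contains an unconditioned collider, so every path is already blocked with the empty conditioning set:
  P1: blocked at collider Wa (neither it nor any descendant is in the conditioning set).
The empty set is therefore the unique smallest valid set.

{}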